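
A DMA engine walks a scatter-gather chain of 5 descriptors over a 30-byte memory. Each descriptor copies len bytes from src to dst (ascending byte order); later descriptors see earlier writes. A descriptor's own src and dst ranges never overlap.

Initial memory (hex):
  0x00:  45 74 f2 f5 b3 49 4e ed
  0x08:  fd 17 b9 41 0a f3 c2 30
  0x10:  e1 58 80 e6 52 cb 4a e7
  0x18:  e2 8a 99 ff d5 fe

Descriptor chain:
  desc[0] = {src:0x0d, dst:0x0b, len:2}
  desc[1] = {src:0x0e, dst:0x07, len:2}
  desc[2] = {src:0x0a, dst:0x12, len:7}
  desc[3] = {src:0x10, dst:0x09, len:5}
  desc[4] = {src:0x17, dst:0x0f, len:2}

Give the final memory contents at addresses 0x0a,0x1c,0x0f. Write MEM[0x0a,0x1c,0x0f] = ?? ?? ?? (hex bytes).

#0 dst[0x0b+2] := {0xf3,0xc2}
#1 dst[0x07+2] := {0xc2,0x30}
#2 dst[0x12+7] := {0xb9,0xf3,0xc2,0xf3,0xc2,0x30,0xe1}
#3 dst[0x09+5] := {0xe1,0x58,0xb9,0xf3,0xc2}
#4 dst[0x0f+2] := {0x30,0xe1}
query mem[0x0a]=0x58, mem[0x1c]=0xd5, mem[0x0f]=0x30

MEM[0x0a,0x1c,0x0f] = 58 d5 30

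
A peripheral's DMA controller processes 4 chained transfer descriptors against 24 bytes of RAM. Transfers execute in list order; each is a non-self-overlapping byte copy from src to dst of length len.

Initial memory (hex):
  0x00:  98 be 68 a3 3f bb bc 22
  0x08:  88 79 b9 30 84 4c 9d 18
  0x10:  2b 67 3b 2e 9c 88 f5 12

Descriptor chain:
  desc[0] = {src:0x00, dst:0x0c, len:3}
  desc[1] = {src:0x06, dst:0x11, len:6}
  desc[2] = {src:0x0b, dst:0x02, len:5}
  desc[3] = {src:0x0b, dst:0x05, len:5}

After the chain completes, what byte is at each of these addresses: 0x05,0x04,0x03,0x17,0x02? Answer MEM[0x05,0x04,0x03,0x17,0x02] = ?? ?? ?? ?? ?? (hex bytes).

D0: mem[0x0c..0x0e] <- [98 be 68]
D1: mem[0x11..0x16] <- [bc 22 88 79 b9 30]
D2: mem[0x02..0x06] <- [30 98 be 68 18]
D3: mem[0x05..0x09] <- [30 98 be 68 18]
query mem[0x05]=0x30, mem[0x04]=0xbe, mem[0x03]=0x98, mem[0x17]=0x12, mem[0x02]=0x30

MEM[0x05,0x04,0x03,0x17,0x02] = 30 be 98 12 30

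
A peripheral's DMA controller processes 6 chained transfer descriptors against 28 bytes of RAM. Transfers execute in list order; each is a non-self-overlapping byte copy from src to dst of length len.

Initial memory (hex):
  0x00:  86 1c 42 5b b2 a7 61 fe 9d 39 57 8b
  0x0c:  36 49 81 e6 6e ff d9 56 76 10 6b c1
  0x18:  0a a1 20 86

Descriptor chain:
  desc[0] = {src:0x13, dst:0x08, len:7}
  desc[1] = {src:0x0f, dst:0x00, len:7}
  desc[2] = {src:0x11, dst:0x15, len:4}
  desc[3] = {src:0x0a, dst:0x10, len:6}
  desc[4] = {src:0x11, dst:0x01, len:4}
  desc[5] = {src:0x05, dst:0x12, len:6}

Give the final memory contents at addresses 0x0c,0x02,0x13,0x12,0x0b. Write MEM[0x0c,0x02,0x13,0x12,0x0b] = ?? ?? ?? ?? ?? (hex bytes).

  after D0: wrote 7B at 0x08 = 5676106bc10aa1
  after D1: wrote 7B at 0x00 = e66effd9567610
  after D2: wrote 4B at 0x15 = ffd95676
  after D3: wrote 6B at 0x10 = 106bc10aa1e6
  after D4: wrote 4B at 0x01 = 6bc10aa1
  after D5: wrote 6B at 0x12 = 7610fe567610
query mem[0x0c]=0xc1, mem[0x02]=0xc1, mem[0x13]=0x10, mem[0x12]=0x76, mem[0x0b]=0x6b

MEM[0x0c,0x02,0x13,0x12,0x0b] = c1 c1 10 76 6b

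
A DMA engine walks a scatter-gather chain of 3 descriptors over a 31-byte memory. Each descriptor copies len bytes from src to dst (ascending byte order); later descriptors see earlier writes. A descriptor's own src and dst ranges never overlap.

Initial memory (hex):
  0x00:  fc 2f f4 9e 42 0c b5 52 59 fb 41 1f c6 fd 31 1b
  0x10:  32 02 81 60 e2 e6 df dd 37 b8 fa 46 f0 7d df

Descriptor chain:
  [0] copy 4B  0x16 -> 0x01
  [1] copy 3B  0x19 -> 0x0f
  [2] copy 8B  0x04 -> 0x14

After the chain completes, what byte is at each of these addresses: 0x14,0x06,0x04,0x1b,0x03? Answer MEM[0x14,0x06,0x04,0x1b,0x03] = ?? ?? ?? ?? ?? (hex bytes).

MEM[0x14,0x06,0x04,0x1b,0x03] = b8 b5 b8 1f 37

[0] 0x16->0x01 len=4 : df dd 37 b8
[1] 0x19->0x0f len=3 : b8 fa 46
[2] 0x04->0x14 len=8 : b8 0c b5 52 59 fb 41 1f
query mem[0x14]=0xb8, mem[0x06]=0xb5, mem[0x04]=0xb8, mem[0x1b]=0x1f, mem[0x03]=0x37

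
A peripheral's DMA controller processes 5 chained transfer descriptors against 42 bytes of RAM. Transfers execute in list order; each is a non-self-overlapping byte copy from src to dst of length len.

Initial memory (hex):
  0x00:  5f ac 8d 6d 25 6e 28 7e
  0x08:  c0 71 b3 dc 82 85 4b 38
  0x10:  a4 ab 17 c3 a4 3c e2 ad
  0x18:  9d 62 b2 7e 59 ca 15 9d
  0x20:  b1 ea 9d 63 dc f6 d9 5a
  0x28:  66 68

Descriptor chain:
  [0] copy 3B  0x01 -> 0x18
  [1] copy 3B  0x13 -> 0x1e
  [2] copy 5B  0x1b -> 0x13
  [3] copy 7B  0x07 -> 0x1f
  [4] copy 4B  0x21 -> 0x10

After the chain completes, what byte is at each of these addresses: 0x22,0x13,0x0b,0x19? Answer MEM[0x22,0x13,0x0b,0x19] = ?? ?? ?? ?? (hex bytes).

[0] 0x01->0x18 len=3 : ac 8d 6d
[1] 0x13->0x1e len=3 : c3 a4 3c
[2] 0x1b->0x13 len=5 : 7e 59 ca c3 a4
[3] 0x07->0x1f len=7 : 7e c0 71 b3 dc 82 85
[4] 0x21->0x10 len=4 : 71 b3 dc 82
query mem[0x22]=0xb3, mem[0x13]=0x82, mem[0x0b]=0xdc, mem[0x19]=0x8d

MEM[0x22,0x13,0x0b,0x19] = b3 82 dc 8d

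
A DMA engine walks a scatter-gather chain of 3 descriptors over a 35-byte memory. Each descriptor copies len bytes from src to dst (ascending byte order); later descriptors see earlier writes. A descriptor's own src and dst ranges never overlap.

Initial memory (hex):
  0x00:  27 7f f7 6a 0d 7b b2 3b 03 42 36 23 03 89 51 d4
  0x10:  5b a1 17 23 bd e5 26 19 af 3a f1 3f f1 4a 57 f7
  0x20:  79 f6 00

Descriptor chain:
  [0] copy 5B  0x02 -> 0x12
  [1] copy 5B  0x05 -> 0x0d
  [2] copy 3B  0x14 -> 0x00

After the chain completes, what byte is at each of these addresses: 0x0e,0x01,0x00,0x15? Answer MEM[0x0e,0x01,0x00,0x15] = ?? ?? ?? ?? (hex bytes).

MEM[0x0e,0x01,0x00,0x15] = b2 7b 0d 7b

  after D0: wrote 5B at 0x12 = f76a0d7bb2
  after D1: wrote 5B at 0x0d = 7bb23b0342
  after D2: wrote 3B at 0x00 = 0d7bb2
query mem[0x0e]=0xb2, mem[0x01]=0x7b, mem[0x00]=0x0d, mem[0x15]=0x7b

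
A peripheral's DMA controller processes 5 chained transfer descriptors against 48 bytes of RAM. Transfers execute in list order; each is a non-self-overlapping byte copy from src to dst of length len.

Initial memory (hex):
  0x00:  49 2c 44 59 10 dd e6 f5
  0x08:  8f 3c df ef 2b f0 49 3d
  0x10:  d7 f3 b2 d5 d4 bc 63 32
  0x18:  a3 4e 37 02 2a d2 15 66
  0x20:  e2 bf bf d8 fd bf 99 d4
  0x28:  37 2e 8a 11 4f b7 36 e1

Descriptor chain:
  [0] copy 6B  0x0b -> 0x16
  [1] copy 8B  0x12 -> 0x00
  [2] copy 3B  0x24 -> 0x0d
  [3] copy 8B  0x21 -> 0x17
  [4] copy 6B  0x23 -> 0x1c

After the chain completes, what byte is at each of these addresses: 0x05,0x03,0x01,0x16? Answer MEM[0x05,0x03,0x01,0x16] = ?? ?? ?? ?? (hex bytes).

MEM[0x05,0x03,0x01,0x16] = 2b bc d5 ef

[0] 0x0b->0x16 len=6 : ef 2b f0 49 3d d7
[1] 0x12->0x00 len=8 : b2 d5 d4 bc ef 2b f0 49
[2] 0x24->0x0d len=3 : fd bf 99
[3] 0x21->0x17 len=8 : bf bf d8 fd bf 99 d4 37
[4] 0x23->0x1c len=6 : d8 fd bf 99 d4 37
query mem[0x05]=0x2b, mem[0x03]=0xbc, mem[0x01]=0xd5, mem[0x16]=0xef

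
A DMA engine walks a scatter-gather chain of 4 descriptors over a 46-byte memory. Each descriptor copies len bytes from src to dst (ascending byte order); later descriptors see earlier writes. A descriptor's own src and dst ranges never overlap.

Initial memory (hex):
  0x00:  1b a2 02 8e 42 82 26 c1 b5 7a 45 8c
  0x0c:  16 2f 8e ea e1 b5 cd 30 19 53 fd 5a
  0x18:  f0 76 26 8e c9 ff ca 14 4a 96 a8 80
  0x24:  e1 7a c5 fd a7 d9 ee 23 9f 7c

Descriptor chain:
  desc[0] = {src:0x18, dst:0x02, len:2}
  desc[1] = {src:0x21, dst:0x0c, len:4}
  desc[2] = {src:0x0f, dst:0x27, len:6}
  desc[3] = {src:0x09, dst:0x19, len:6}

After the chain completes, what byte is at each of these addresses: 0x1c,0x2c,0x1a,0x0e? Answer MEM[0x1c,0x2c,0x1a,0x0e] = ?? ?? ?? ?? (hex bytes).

D0: mem[0x02..0x03] <- [f0 76]
D1: mem[0x0c..0x0f] <- [96 a8 80 e1]
D2: mem[0x27..0x2c] <- [e1 e1 b5 cd 30 19]
D3: mem[0x19..0x1e] <- [7a 45 8c 96 a8 80]
query mem[0x1c]=0x96, mem[0x2c]=0x19, mem[0x1a]=0x45, mem[0x0e]=0x80

MEM[0x1c,0x2c,0x1a,0x0e] = 96 19 45 80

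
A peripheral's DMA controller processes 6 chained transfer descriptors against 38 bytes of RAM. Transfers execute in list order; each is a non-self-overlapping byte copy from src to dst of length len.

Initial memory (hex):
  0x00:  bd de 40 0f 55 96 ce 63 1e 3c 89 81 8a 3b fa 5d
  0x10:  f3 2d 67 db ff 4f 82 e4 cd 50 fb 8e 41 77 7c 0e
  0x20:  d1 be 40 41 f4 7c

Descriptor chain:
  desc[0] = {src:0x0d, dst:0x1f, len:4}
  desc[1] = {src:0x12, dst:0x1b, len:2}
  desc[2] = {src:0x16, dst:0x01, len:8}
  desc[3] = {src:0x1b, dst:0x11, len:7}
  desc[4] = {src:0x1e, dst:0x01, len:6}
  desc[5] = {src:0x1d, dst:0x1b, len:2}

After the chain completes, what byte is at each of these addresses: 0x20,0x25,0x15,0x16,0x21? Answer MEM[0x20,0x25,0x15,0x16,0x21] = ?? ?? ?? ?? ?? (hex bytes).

#0 dst[0x1f+4] := {0x3b,0xfa,0x5d,0xf3}
#1 dst[0x1b+2] := {0x67,0xdb}
#2 dst[0x01+8] := {0x82,0xe4,0xcd,0x50,0xfb,0x67,0xdb,0x77}
#3 dst[0x11+7] := {0x67,0xdb,0x77,0x7c,0x3b,0xfa,0x5d}
#4 dst[0x01+6] := {0x7c,0x3b,0xfa,0x5d,0xf3,0x41}
#5 dst[0x1b+2] := {0x77,0x7c}
query mem[0x20]=0xfa, mem[0x25]=0x7c, mem[0x15]=0x3b, mem[0x16]=0xfa, mem[0x21]=0x5d

MEM[0x20,0x25,0x15,0x16,0x21] = fa 7c 3b fa 5d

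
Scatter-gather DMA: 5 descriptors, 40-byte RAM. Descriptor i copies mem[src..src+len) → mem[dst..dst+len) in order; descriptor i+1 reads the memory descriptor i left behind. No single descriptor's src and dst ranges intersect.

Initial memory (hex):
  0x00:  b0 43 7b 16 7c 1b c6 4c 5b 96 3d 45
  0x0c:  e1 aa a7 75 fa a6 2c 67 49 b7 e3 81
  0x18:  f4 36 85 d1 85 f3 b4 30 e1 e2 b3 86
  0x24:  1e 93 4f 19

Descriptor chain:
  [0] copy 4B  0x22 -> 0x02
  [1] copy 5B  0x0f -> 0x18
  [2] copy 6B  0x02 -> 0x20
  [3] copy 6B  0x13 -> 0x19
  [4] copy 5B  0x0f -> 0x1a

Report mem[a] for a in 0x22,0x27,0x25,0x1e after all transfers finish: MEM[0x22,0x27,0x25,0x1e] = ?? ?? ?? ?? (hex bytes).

MEM[0x22,0x27,0x25,0x1e] = 1e 19 4c 67

  after D0: wrote 4B at 0x02 = b3861e93
  after D1: wrote 5B at 0x18 = 75faa62c67
  after D2: wrote 6B at 0x20 = b3861e93c64c
  after D3: wrote 6B at 0x19 = 6749b7e38175
  after D4: wrote 5B at 0x1a = 75faa62c67
query mem[0x22]=0x1e, mem[0x27]=0x19, mem[0x25]=0x4c, mem[0x1e]=0x67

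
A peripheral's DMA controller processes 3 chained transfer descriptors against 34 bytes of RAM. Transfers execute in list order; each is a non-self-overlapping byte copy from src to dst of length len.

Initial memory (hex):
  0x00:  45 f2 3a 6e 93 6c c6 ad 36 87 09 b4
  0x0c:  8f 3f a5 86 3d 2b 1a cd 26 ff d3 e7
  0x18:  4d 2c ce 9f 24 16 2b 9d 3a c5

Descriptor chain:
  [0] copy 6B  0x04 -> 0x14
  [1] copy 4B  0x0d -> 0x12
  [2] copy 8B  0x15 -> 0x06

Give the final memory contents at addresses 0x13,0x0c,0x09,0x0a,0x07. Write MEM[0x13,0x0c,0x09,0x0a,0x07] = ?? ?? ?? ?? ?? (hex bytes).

  after D0: wrote 6B at 0x14 = 936cc6ad3687
  after D1: wrote 4B at 0x12 = 3fa5863d
  after D2: wrote 8B at 0x06 = 3dc6ad3687ce9f24
query mem[0x13]=0xa5, mem[0x0c]=0x9f, mem[0x09]=0x36, mem[0x0a]=0x87, mem[0x07]=0xc6

MEM[0x13,0x0c,0x09,0x0a,0x07] = a5 9f 36 87 c6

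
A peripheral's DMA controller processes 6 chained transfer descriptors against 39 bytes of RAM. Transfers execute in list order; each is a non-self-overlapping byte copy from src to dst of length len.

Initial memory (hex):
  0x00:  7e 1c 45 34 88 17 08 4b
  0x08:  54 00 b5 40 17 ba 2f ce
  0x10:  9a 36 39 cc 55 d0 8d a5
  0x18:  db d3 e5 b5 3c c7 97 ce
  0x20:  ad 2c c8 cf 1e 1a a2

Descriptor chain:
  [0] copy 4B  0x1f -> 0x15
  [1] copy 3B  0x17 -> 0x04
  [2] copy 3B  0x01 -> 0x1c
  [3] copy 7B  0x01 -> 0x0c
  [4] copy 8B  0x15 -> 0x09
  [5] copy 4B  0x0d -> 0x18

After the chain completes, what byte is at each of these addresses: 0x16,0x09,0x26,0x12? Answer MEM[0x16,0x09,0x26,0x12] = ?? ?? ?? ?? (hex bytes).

#0 dst[0x15+4] := {0xce,0xad,0x2c,0xc8}
#1 dst[0x04+3] := {0x2c,0xc8,0xd3}
#2 dst[0x1c+3] := {0x1c,0x45,0x34}
#3 dst[0x0c+7] := {0x1c,0x45,0x34,0x2c,0xc8,0xd3,0x4b}
#4 dst[0x09+8] := {0xce,0xad,0x2c,0xc8,0xd3,0xe5,0xb5,0x1c}
#5 dst[0x18+4] := {0xd3,0xe5,0xb5,0x1c}
query mem[0x16]=0xad, mem[0x09]=0xce, mem[0x26]=0xa2, mem[0x12]=0x4b

MEM[0x16,0x09,0x26,0x12] = ad ce a2 4b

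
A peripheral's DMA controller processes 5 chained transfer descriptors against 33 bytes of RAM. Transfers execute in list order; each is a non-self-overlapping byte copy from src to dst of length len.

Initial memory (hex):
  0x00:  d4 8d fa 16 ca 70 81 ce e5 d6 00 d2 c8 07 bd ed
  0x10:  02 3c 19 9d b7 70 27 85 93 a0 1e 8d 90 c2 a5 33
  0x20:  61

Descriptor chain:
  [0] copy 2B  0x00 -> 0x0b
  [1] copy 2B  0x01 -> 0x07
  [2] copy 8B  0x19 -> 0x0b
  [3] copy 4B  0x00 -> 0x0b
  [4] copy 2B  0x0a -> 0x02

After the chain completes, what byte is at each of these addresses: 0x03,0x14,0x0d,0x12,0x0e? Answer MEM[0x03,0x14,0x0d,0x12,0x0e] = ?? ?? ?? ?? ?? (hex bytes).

MEM[0x03,0x14,0x0d,0x12,0x0e] = d4 b7 fa 61 16

#0 dst[0x0b+2] := {0xd4,0x8d}
#1 dst[0x07+2] := {0x8d,0xfa}
#2 dst[0x0b+8] := {0xa0,0x1e,0x8d,0x90,0xc2,0xa5,0x33,0x61}
#3 dst[0x0b+4] := {0xd4,0x8d,0xfa,0x16}
#4 dst[0x02+2] := {0x00,0xd4}
query mem[0x03]=0xd4, mem[0x14]=0xb7, mem[0x0d]=0xfa, mem[0x12]=0x61, mem[0x0e]=0x16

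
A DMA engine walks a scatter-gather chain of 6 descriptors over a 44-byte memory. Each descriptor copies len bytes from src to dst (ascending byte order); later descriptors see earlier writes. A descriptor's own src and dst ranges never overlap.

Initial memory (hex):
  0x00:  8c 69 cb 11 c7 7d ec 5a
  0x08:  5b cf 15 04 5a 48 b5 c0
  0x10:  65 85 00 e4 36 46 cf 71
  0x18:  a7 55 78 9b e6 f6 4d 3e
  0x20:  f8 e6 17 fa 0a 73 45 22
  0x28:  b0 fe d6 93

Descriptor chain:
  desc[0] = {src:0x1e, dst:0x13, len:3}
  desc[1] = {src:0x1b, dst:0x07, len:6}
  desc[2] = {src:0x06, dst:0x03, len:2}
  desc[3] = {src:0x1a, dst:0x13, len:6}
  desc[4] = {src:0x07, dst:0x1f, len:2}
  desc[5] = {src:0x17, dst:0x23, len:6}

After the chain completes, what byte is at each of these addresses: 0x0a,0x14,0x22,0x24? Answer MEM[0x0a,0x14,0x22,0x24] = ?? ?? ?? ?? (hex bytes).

MEM[0x0a,0x14,0x22,0x24] = 4d 9b 17 3e

  after D0: wrote 3B at 0x13 = 4d3ef8
  after D1: wrote 6B at 0x07 = 9be6f64d3ef8
  after D2: wrote 2B at 0x03 = ec9b
  after D3: wrote 6B at 0x13 = 789be6f64d3e
  after D4: wrote 2B at 0x1f = 9be6
  after D5: wrote 6B at 0x23 = 4d3e55789be6
query mem[0x0a]=0x4d, mem[0x14]=0x9b, mem[0x22]=0x17, mem[0x24]=0x3e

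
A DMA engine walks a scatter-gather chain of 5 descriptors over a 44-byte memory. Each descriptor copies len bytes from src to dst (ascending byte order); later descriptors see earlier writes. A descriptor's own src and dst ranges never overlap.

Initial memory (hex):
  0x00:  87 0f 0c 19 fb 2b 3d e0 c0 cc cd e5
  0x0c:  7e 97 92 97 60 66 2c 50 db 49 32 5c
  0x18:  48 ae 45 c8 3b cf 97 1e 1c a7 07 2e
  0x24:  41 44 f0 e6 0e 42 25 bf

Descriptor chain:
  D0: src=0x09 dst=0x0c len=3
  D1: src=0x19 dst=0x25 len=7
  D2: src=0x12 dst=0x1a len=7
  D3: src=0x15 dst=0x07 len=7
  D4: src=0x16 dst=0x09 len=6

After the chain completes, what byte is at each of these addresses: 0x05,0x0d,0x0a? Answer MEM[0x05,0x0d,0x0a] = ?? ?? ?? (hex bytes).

#0 dst[0x0c+3] := {0xcc,0xcd,0xe5}
#1 dst[0x25+7] := {0xae,0x45,0xc8,0x3b,0xcf,0x97,0x1e}
#2 dst[0x1a+7] := {0x2c,0x50,0xdb,0x49,0x32,0x5c,0x48}
#3 dst[0x07+7] := {0x49,0x32,0x5c,0x48,0xae,0x2c,0x50}
#4 dst[0x09+6] := {0x32,0x5c,0x48,0xae,0x2c,0x50}
query mem[0x05]=0x2b, mem[0x0d]=0x2c, mem[0x0a]=0x5c

MEM[0x05,0x0d,0x0a] = 2b 2c 5c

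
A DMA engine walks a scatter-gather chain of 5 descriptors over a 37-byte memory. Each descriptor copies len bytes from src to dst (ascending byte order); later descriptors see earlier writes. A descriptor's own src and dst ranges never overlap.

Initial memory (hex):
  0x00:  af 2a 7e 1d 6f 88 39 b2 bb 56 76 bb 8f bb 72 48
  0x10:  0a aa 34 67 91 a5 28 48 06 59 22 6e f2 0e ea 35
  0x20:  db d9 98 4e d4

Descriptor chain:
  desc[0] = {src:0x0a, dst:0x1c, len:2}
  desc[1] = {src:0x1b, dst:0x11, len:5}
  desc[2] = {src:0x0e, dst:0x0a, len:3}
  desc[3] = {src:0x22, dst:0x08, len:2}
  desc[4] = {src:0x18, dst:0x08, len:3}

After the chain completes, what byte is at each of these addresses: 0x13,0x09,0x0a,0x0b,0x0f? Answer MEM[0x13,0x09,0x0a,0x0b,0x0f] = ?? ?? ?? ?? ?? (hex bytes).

D0: mem[0x1c..0x1d] <- [76 bb]
D1: mem[0x11..0x15] <- [6e 76 bb ea 35]
D2: mem[0x0a..0x0c] <- [72 48 0a]
D3: mem[0x08..0x09] <- [98 4e]
D4: mem[0x08..0x0a] <- [06 59 22]
query mem[0x13]=0xbb, mem[0x09]=0x59, mem[0x0a]=0x22, mem[0x0b]=0x48, mem[0x0f]=0x48

MEM[0x13,0x09,0x0a,0x0b,0x0f] = bb 59 22 48 48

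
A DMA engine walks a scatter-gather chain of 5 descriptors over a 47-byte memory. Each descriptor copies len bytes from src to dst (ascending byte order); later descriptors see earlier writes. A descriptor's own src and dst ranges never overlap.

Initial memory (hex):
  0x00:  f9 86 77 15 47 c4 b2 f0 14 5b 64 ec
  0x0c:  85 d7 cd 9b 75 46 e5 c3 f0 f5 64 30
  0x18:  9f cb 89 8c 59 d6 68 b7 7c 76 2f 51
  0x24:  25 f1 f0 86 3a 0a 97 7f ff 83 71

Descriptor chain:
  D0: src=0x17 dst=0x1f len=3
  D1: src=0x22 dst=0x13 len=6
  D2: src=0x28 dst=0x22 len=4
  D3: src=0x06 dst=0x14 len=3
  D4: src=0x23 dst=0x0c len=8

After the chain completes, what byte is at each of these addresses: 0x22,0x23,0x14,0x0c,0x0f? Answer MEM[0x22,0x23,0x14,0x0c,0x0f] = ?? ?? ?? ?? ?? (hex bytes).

MEM[0x22,0x23,0x14,0x0c,0x0f] = 3a 0a b2 0a f0

[0] 0x17->0x1f len=3 : 30 9f cb
[1] 0x22->0x13 len=6 : 2f 51 25 f1 f0 86
[2] 0x28->0x22 len=4 : 3a 0a 97 7f
[3] 0x06->0x14 len=3 : b2 f0 14
[4] 0x23->0x0c len=8 : 0a 97 7f f0 86 3a 0a 97
query mem[0x22]=0x3a, mem[0x23]=0x0a, mem[0x14]=0xb2, mem[0x0c]=0x0a, mem[0x0f]=0xf0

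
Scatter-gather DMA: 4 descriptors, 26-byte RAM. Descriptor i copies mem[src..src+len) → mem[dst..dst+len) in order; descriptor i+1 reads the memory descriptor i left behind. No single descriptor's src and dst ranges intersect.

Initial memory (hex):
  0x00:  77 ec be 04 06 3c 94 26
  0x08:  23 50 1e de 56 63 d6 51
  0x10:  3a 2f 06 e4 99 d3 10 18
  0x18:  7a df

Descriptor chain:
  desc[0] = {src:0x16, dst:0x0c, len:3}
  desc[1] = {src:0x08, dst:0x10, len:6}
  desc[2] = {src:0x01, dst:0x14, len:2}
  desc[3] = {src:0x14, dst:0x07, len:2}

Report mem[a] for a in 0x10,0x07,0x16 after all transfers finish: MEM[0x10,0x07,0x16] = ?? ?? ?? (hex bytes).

#0 dst[0x0c+3] := {0x10,0x18,0x7a}
#1 dst[0x10+6] := {0x23,0x50,0x1e,0xde,0x10,0x18}
#2 dst[0x14+2] := {0xec,0xbe}
#3 dst[0x07+2] := {0xec,0xbe}
query mem[0x10]=0x23, mem[0x07]=0xec, mem[0x16]=0x10

MEM[0x10,0x07,0x16] = 23 ec 10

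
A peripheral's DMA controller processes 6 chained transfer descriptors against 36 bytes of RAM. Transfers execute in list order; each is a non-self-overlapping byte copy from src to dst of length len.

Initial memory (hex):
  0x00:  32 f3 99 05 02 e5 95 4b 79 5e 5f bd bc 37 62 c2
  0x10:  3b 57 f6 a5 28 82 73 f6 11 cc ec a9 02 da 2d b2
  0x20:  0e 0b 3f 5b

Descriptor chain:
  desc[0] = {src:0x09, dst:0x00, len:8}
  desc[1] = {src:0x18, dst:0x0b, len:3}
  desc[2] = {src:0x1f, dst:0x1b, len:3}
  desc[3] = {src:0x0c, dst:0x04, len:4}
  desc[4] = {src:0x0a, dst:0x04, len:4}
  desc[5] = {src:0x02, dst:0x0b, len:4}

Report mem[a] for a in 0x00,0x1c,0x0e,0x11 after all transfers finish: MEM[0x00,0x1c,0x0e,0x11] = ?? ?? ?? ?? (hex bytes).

  after D0: wrote 8B at 0x00 = 5e5fbdbc3762c23b
  after D1: wrote 3B at 0x0b = 11ccec
  after D2: wrote 3B at 0x1b = b20e0b
  after D3: wrote 4B at 0x04 = ccec62c2
  after D4: wrote 4B at 0x04 = 5f11ccec
  after D5: wrote 4B at 0x0b = bdbc5f11
query mem[0x00]=0x5e, mem[0x1c]=0x0e, mem[0x0e]=0x11, mem[0x11]=0x57

MEM[0x00,0x1c,0x0e,0x11] = 5e 0e 11 57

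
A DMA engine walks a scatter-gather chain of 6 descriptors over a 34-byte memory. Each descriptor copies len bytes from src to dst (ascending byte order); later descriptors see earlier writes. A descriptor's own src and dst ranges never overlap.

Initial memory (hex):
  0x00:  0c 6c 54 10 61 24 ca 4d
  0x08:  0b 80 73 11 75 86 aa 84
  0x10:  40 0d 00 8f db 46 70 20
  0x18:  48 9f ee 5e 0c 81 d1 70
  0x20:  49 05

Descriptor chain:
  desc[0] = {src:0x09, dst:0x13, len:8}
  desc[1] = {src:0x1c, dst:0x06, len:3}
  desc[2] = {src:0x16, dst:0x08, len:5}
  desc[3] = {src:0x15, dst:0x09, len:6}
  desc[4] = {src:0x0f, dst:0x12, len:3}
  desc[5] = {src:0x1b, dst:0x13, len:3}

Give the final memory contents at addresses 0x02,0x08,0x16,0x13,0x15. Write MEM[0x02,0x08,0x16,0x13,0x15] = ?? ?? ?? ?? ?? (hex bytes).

MEM[0x02,0x08,0x16,0x13,0x15] = 54 75 75 5e 81

D0: mem[0x13..0x1a] <- [80 73 11 75 86 aa 84 40]
D1: mem[0x06..0x08] <- [0c 81 d1]
D2: mem[0x08..0x0c] <- [75 86 aa 84 40]
D3: mem[0x09..0x0e] <- [11 75 86 aa 84 40]
D4: mem[0x12..0x14] <- [84 40 0d]
D5: mem[0x13..0x15] <- [5e 0c 81]
query mem[0x02]=0x54, mem[0x08]=0x75, mem[0x16]=0x75, mem[0x13]=0x5e, mem[0x15]=0x81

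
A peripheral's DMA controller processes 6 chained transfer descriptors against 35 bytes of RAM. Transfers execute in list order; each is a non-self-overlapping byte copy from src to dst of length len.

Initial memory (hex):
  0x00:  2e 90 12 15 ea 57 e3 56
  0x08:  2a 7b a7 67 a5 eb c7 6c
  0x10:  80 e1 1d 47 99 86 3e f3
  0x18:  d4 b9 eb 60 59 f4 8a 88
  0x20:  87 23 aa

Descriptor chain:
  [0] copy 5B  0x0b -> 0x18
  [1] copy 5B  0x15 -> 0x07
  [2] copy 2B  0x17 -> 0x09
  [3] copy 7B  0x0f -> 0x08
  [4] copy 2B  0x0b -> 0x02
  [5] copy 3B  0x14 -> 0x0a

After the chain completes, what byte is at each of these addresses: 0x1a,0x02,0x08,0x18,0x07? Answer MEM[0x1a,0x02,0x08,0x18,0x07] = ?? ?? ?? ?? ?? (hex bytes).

  after D0: wrote 5B at 0x18 = 67a5ebc76c
  after D1: wrote 5B at 0x07 = 863ef367a5
  after D2: wrote 2B at 0x09 = f367
  after D3: wrote 7B at 0x08 = 6c80e11d479986
  after D4: wrote 2B at 0x02 = 1d47
  after D5: wrote 3B at 0x0a = 99863e
query mem[0x1a]=0xeb, mem[0x02]=0x1d, mem[0x08]=0x6c, mem[0x18]=0x67, mem[0x07]=0x86

MEM[0x1a,0x02,0x08,0x18,0x07] = eb 1d 6c 67 86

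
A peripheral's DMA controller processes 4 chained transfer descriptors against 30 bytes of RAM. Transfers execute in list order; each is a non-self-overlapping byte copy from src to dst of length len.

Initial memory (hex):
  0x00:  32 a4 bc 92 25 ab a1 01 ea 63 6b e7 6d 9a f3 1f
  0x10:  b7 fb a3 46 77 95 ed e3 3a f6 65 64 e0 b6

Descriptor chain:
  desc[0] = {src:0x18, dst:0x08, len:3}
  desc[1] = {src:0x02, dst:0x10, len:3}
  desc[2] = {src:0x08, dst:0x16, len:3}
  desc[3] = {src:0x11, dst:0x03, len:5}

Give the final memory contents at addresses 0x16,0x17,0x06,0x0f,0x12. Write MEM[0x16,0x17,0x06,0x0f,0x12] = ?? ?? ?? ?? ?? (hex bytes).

  after D0: wrote 3B at 0x08 = 3af665
  after D1: wrote 3B at 0x10 = bc9225
  after D2: wrote 3B at 0x16 = 3af665
  after D3: wrote 5B at 0x03 = 9225467795
query mem[0x16]=0x3a, mem[0x17]=0xf6, mem[0x06]=0x77, mem[0x0f]=0x1f, mem[0x12]=0x25

MEM[0x16,0x17,0x06,0x0f,0x12] = 3a f6 77 1f 25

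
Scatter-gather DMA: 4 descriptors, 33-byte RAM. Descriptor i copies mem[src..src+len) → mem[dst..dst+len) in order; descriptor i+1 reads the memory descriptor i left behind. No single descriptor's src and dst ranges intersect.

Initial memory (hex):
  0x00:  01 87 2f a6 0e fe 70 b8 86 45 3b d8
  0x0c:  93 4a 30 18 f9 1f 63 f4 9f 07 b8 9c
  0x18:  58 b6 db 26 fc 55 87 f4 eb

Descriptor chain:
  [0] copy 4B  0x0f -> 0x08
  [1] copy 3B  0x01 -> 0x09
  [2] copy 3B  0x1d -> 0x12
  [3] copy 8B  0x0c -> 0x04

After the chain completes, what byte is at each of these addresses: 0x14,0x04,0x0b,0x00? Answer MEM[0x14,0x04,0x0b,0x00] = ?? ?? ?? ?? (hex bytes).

MEM[0x14,0x04,0x0b,0x00] = f4 93 87 01

[0] 0x0f->0x08 len=4 : 18 f9 1f 63
[1] 0x01->0x09 len=3 : 87 2f a6
[2] 0x1d->0x12 len=3 : 55 87 f4
[3] 0x0c->0x04 len=8 : 93 4a 30 18 f9 1f 55 87
query mem[0x14]=0xf4, mem[0x04]=0x93, mem[0x0b]=0x87, mem[0x00]=0x01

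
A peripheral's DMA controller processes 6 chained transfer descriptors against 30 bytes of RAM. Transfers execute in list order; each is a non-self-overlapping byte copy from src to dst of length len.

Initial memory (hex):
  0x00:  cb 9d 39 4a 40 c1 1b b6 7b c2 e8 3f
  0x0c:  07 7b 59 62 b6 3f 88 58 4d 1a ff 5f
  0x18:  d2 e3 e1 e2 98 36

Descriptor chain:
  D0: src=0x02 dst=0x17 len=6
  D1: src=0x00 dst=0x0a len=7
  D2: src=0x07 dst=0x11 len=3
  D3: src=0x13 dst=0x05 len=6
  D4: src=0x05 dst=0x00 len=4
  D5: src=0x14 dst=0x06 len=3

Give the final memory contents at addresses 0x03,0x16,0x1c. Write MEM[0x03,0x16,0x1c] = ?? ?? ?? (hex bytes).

  after D0: wrote 6B at 0x17 = 394a40c11bb6
  after D1: wrote 7B at 0x0a = cb9d394a40c11b
  after D2: wrote 3B at 0x11 = b67bc2
  after D3: wrote 6B at 0x05 = c24d1aff394a
  after D4: wrote 4B at 0x00 = c24d1aff
  after D5: wrote 3B at 0x06 = 4d1aff
query mem[0x03]=0xff, mem[0x16]=0xff, mem[0x1c]=0xb6

MEM[0x03,0x16,0x1c] = ff ff b6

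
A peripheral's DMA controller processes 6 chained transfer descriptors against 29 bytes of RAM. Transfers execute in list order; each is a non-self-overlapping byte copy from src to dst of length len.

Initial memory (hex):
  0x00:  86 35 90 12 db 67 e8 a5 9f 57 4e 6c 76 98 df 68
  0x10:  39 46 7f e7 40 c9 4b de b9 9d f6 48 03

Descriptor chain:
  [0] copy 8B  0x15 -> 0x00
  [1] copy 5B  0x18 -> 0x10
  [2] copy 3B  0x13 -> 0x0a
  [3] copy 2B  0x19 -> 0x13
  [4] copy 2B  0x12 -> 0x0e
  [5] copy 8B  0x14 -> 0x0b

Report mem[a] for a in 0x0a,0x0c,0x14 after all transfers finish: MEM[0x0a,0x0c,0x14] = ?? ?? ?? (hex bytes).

MEM[0x0a,0x0c,0x14] = 48 c9 f6

#0 dst[0x00+8] := {0xc9,0x4b,0xde,0xb9,0x9d,0xf6,0x48,0x03}
#1 dst[0x10+5] := {0xb9,0x9d,0xf6,0x48,0x03}
#2 dst[0x0a+3] := {0x48,0x03,0xc9}
#3 dst[0x13+2] := {0x9d,0xf6}
#4 dst[0x0e+2] := {0xf6,0x9d}
#5 dst[0x0b+8] := {0xf6,0xc9,0x4b,0xde,0xb9,0x9d,0xf6,0x48}
query mem[0x0a]=0x48, mem[0x0c]=0xc9, mem[0x14]=0xf6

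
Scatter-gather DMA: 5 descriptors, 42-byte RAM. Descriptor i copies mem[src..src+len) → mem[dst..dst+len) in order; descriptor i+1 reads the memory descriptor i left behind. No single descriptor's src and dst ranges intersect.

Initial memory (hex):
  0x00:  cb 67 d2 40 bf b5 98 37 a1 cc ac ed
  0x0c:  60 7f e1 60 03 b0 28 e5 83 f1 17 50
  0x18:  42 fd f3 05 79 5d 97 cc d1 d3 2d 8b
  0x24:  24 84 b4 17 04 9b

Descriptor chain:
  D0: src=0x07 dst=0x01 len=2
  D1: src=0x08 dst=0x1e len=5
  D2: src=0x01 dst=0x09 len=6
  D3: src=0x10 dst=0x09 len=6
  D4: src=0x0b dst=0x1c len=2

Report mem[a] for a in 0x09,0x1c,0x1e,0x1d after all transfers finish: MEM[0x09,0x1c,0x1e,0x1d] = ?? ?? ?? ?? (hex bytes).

MEM[0x09,0x1c,0x1e,0x1d] = 03 28 a1 e5

[0] 0x07->0x01 len=2 : 37 a1
[1] 0x08->0x1e len=5 : a1 cc ac ed 60
[2] 0x01->0x09 len=6 : 37 a1 40 bf b5 98
[3] 0x10->0x09 len=6 : 03 b0 28 e5 83 f1
[4] 0x0b->0x1c len=2 : 28 e5
query mem[0x09]=0x03, mem[0x1c]=0x28, mem[0x1e]=0xa1, mem[0x1d]=0xe5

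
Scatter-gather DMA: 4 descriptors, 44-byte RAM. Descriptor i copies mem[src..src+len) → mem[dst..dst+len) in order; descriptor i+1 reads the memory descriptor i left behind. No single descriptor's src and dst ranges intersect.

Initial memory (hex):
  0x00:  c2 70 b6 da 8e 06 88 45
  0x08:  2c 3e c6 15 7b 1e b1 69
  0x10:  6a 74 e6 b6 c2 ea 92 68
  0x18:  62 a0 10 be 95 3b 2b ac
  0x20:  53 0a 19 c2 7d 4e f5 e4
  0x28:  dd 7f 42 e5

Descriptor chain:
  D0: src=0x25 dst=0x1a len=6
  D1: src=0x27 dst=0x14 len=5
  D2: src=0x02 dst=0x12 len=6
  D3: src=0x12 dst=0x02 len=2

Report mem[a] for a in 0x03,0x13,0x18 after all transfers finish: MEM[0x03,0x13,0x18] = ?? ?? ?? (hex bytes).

MEM[0x03,0x13,0x18] = da da e5

D0: mem[0x1a..0x1f] <- [4e f5 e4 dd 7f 42]
D1: mem[0x14..0x18] <- [e4 dd 7f 42 e5]
D2: mem[0x12..0x17] <- [b6 da 8e 06 88 45]
D3: mem[0x02..0x03] <- [b6 da]
query mem[0x03]=0xda, mem[0x13]=0xda, mem[0x18]=0xe5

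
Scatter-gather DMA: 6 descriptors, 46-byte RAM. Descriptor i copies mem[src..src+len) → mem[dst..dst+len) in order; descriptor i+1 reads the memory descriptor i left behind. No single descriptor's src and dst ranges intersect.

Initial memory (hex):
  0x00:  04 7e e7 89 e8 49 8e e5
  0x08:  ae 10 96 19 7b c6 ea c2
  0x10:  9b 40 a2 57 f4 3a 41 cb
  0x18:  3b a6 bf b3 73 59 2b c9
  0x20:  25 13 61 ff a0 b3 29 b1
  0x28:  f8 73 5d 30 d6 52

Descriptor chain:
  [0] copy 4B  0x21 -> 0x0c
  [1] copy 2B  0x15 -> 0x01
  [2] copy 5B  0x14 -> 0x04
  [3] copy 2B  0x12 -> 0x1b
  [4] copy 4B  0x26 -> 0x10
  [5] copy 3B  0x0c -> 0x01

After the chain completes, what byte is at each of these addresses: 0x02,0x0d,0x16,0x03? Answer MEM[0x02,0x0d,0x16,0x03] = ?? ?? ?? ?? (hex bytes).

#0 dst[0x0c+4] := {0x13,0x61,0xff,0xa0}
#1 dst[0x01+2] := {0x3a,0x41}
#2 dst[0x04+5] := {0xf4,0x3a,0x41,0xcb,0x3b}
#3 dst[0x1b+2] := {0xa2,0x57}
#4 dst[0x10+4] := {0x29,0xb1,0xf8,0x73}
#5 dst[0x01+3] := {0x13,0x61,0xff}
query mem[0x02]=0x61, mem[0x0d]=0x61, mem[0x16]=0x41, mem[0x03]=0xff

MEM[0x02,0x0d,0x16,0x03] = 61 61 41 ff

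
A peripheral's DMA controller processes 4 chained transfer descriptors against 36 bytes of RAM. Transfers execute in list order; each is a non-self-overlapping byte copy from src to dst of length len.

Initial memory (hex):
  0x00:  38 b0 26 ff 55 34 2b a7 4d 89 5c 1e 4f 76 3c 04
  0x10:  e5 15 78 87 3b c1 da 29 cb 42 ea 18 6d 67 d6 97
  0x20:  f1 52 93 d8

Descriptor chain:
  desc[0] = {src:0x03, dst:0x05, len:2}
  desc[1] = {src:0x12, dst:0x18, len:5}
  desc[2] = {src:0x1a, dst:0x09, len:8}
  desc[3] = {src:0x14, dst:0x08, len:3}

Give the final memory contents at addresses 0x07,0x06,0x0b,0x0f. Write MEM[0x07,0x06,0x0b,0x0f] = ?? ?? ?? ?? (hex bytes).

  after D0: wrote 2B at 0x05 = ff55
  after D1: wrote 5B at 0x18 = 78873bc1da
  after D2: wrote 8B at 0x09 = 3bc1da67d697f152
  after D3: wrote 3B at 0x08 = 3bc1da
query mem[0x07]=0xa7, mem[0x06]=0x55, mem[0x0b]=0xda, mem[0x0f]=0xf1

MEM[0x07,0x06,0x0b,0x0f] = a7 55 da f1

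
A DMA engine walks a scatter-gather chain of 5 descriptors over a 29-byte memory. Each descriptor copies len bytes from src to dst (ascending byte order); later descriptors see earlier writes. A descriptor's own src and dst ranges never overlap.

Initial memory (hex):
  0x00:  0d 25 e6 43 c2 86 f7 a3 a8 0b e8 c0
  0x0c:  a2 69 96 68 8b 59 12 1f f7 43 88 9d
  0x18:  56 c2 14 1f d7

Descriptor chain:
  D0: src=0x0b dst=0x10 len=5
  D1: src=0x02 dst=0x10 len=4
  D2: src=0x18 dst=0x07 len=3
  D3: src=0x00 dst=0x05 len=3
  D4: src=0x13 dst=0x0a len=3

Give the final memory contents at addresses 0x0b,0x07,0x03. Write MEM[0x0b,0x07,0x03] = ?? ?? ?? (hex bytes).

#0 dst[0x10+5] := {0xc0,0xa2,0x69,0x96,0x68}
#1 dst[0x10+4] := {0xe6,0x43,0xc2,0x86}
#2 dst[0x07+3] := {0x56,0xc2,0x14}
#3 dst[0x05+3] := {0x0d,0x25,0xe6}
#4 dst[0x0a+3] := {0x86,0x68,0x43}
query mem[0x0b]=0x68, mem[0x07]=0xe6, mem[0x03]=0x43

MEM[0x0b,0x07,0x03] = 68 e6 43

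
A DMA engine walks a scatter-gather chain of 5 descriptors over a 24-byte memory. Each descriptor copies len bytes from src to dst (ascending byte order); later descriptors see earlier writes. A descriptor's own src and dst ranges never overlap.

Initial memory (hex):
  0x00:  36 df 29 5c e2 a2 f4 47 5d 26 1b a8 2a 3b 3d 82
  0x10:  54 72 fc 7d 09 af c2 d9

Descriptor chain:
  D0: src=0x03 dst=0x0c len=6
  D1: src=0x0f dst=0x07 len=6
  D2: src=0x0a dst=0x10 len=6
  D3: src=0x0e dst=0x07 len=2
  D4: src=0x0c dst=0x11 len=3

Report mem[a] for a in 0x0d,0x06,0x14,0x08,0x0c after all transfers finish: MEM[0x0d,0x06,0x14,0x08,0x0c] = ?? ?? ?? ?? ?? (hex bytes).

[0] 0x03->0x0c len=6 : 5c e2 a2 f4 47 5d
[1] 0x0f->0x07 len=6 : f4 47 5d fc 7d 09
[2] 0x0a->0x10 len=6 : fc 7d 09 e2 a2 f4
[3] 0x0e->0x07 len=2 : a2 f4
[4] 0x0c->0x11 len=3 : 09 e2 a2
query mem[0x0d]=0xe2, mem[0x06]=0xf4, mem[0x14]=0xa2, mem[0x08]=0xf4, mem[0x0c]=0x09

MEM[0x0d,0x06,0x14,0x08,0x0c] = e2 f4 a2 f4 09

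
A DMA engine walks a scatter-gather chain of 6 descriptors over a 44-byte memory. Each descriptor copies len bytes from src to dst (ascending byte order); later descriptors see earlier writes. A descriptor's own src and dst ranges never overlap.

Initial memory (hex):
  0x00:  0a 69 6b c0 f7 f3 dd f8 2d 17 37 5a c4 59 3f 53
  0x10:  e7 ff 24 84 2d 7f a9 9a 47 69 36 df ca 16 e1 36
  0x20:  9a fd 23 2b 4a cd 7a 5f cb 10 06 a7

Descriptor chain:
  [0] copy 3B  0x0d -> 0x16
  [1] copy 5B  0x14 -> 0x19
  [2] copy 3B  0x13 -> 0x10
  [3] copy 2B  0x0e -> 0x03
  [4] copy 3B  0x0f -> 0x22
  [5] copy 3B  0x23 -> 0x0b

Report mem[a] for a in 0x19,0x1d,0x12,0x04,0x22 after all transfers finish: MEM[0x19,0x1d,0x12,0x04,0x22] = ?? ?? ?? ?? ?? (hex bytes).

MEM[0x19,0x1d,0x12,0x04,0x22] = 2d 53 7f 53 53

#0 dst[0x16+3] := {0x59,0x3f,0x53}
#1 dst[0x19+5] := {0x2d,0x7f,0x59,0x3f,0x53}
#2 dst[0x10+3] := {0x84,0x2d,0x7f}
#3 dst[0x03+2] := {0x3f,0x53}
#4 dst[0x22+3] := {0x53,0x84,0x2d}
#5 dst[0x0b+3] := {0x84,0x2d,0xcd}
query mem[0x19]=0x2d, mem[0x1d]=0x53, mem[0x12]=0x7f, mem[0x04]=0x53, mem[0x22]=0x53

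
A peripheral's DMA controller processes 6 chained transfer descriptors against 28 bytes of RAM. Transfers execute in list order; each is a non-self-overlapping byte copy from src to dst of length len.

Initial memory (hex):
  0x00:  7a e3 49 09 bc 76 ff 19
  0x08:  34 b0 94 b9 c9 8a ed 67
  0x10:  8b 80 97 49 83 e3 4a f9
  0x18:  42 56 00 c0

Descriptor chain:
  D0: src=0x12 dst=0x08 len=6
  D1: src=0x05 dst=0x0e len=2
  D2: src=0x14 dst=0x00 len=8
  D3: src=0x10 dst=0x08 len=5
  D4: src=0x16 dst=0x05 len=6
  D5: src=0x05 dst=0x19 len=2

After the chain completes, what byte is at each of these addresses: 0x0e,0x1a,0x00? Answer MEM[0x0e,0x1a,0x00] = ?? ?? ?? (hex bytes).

[0] 0x12->0x08 len=6 : 97 49 83 e3 4a f9
[1] 0x05->0x0e len=2 : 76 ff
[2] 0x14->0x00 len=8 : 83 e3 4a f9 42 56 00 c0
[3] 0x10->0x08 len=5 : 8b 80 97 49 83
[4] 0x16->0x05 len=6 : 4a f9 42 56 00 c0
[5] 0x05->0x19 len=2 : 4a f9
query mem[0x0e]=0x76, mem[0x1a]=0xf9, mem[0x00]=0x83

MEM[0x0e,0x1a,0x00] = 76 f9 83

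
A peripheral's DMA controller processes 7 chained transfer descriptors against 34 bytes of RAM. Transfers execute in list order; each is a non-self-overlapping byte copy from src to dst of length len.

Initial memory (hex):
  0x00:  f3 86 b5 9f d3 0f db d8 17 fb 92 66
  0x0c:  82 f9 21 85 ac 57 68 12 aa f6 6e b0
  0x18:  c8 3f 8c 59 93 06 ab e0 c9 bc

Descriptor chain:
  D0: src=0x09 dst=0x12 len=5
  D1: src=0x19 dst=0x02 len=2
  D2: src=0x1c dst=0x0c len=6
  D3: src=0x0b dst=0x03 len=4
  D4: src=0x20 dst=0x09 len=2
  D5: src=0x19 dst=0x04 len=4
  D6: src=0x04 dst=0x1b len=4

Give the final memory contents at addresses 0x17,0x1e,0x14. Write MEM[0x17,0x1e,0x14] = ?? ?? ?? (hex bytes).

  after D0: wrote 5B at 0x12 = fb926682f9
  after D1: wrote 2B at 0x02 = 3f8c
  after D2: wrote 6B at 0x0c = 9306abe0c9bc
  after D3: wrote 4B at 0x03 = 669306ab
  after D4: wrote 2B at 0x09 = c9bc
  after D5: wrote 4B at 0x04 = 3f8c5993
  after D6: wrote 4B at 0x1b = 3f8c5993
query mem[0x17]=0xb0, mem[0x1e]=0x93, mem[0x14]=0x66

MEM[0x17,0x1e,0x14] = b0 93 66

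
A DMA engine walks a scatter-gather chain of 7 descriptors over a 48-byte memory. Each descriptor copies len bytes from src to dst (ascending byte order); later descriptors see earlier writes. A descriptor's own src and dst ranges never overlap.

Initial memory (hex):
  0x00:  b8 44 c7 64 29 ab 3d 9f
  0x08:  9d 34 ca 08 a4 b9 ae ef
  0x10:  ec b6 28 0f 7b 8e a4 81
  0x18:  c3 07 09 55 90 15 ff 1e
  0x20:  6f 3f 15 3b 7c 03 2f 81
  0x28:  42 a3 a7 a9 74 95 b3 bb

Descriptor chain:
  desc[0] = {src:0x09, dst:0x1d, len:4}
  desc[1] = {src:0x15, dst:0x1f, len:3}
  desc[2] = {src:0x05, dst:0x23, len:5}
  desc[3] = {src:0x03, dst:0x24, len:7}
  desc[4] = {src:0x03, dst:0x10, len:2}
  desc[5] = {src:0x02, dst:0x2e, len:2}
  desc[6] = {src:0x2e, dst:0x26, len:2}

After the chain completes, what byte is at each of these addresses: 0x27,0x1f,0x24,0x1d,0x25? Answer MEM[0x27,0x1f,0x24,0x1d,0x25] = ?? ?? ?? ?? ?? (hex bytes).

D0: mem[0x1d..0x20] <- [34 ca 08 a4]
D1: mem[0x1f..0x21] <- [8e a4 81]
D2: mem[0x23..0x27] <- [ab 3d 9f 9d 34]
D3: mem[0x24..0x2a] <- [64 29 ab 3d 9f 9d 34]
D4: mem[0x10..0x11] <- [64 29]
D5: mem[0x2e..0x2f] <- [c7 64]
D6: mem[0x26..0x27] <- [c7 64]
query mem[0x27]=0x64, mem[0x1f]=0x8e, mem[0x24]=0x64, mem[0x1d]=0x34, mem[0x25]=0x29

MEM[0x27,0x1f,0x24,0x1d,0x25] = 64 8e 64 34 29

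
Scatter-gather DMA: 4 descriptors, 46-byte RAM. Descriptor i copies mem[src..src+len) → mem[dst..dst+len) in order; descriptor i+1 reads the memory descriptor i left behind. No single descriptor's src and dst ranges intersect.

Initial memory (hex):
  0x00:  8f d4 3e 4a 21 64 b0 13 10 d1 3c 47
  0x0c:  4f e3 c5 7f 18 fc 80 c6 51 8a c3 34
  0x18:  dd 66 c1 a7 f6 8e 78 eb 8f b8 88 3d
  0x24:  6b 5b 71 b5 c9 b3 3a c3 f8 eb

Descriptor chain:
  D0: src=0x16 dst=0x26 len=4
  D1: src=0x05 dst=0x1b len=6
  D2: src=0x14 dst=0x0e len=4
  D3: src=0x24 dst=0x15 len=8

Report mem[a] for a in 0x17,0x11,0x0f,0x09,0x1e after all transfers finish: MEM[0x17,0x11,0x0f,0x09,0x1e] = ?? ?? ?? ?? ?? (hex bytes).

#0 dst[0x26+4] := {0xc3,0x34,0xdd,0x66}
#1 dst[0x1b+6] := {0x64,0xb0,0x13,0x10,0xd1,0x3c}
#2 dst[0x0e+4] := {0x51,0x8a,0xc3,0x34}
#3 dst[0x15+8] := {0x6b,0x5b,0xc3,0x34,0xdd,0x66,0x3a,0xc3}
query mem[0x17]=0xc3, mem[0x11]=0x34, mem[0x0f]=0x8a, mem[0x09]=0xd1, mem[0x1e]=0x10

MEM[0x17,0x11,0x0f,0x09,0x1e] = c3 34 8a d1 10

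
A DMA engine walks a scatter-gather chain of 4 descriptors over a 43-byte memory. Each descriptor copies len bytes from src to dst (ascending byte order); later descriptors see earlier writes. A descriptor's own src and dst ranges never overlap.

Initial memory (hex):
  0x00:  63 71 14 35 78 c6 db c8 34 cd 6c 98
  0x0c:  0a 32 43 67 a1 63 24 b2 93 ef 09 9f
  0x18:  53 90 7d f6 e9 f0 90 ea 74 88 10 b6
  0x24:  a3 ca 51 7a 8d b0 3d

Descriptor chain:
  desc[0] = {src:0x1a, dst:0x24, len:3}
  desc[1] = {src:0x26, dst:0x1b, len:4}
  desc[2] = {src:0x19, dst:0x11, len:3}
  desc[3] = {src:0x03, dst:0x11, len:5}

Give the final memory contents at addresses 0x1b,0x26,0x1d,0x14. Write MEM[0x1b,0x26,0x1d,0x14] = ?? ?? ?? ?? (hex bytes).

#0 dst[0x24+3] := {0x7d,0xf6,0xe9}
#1 dst[0x1b+4] := {0xe9,0x7a,0x8d,0xb0}
#2 dst[0x11+3] := {0x90,0x7d,0xe9}
#3 dst[0x11+5] := {0x35,0x78,0xc6,0xdb,0xc8}
query mem[0x1b]=0xe9, mem[0x26]=0xe9, mem[0x1d]=0x8d, mem[0x14]=0xdb

MEM[0x1b,0x26,0x1d,0x14] = e9 e9 8d db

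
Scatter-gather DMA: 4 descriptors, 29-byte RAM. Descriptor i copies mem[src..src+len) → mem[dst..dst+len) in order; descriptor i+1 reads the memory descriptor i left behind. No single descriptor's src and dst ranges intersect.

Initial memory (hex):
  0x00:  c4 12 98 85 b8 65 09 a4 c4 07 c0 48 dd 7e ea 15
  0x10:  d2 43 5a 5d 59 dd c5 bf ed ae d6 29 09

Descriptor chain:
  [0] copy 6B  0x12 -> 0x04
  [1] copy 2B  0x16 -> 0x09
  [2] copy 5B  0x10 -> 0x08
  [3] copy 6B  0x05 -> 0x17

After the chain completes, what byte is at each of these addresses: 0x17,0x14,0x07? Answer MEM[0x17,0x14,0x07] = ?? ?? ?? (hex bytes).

MEM[0x17,0x14,0x07] = 5d 59 dd

[0] 0x12->0x04 len=6 : 5a 5d 59 dd c5 bf
[1] 0x16->0x09 len=2 : c5 bf
[2] 0x10->0x08 len=5 : d2 43 5a 5d 59
[3] 0x05->0x17 len=6 : 5d 59 dd d2 43 5a
query mem[0x17]=0x5d, mem[0x14]=0x59, mem[0x07]=0xdd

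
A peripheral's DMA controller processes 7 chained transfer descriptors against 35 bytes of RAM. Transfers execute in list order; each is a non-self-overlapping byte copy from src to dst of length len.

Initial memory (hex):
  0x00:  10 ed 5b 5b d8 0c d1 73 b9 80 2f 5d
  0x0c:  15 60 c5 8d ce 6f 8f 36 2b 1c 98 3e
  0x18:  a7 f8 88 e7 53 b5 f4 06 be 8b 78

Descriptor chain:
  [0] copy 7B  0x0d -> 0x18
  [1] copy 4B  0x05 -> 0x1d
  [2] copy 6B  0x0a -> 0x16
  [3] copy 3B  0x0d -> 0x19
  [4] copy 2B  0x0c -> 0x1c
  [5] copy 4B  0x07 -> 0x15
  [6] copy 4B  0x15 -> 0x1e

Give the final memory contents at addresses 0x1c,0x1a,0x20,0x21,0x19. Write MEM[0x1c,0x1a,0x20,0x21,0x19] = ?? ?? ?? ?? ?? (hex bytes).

MEM[0x1c,0x1a,0x20,0x21,0x19] = 15 c5 80 2f 60

#0 dst[0x18+7] := {0x60,0xc5,0x8d,0xce,0x6f,0x8f,0x36}
#1 dst[0x1d+4] := {0x0c,0xd1,0x73,0xb9}
#2 dst[0x16+6] := {0x2f,0x5d,0x15,0x60,0xc5,0x8d}
#3 dst[0x19+3] := {0x60,0xc5,0x8d}
#4 dst[0x1c+2] := {0x15,0x60}
#5 dst[0x15+4] := {0x73,0xb9,0x80,0x2f}
#6 dst[0x1e+4] := {0x73,0xb9,0x80,0x2f}
query mem[0x1c]=0x15, mem[0x1a]=0xc5, mem[0x20]=0x80, mem[0x21]=0x2f, mem[0x19]=0x60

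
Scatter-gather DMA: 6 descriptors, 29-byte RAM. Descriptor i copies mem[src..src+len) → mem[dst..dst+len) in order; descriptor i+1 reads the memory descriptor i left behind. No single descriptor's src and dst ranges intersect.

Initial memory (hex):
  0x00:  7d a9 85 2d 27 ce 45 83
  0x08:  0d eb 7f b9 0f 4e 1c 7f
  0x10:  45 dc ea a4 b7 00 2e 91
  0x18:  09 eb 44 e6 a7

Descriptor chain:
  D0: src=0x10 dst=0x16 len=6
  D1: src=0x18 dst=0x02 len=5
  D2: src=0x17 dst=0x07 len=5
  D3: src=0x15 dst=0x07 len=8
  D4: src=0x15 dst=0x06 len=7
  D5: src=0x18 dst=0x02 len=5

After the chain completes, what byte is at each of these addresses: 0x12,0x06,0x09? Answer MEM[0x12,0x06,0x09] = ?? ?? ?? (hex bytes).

MEM[0x12,0x06,0x09] = ea a7 ea

#0 dst[0x16+6] := {0x45,0xdc,0xea,0xa4,0xb7,0x00}
#1 dst[0x02+5] := {0xea,0xa4,0xb7,0x00,0xa7}
#2 dst[0x07+5] := {0xdc,0xea,0xa4,0xb7,0x00}
#3 dst[0x07+8] := {0x00,0x45,0xdc,0xea,0xa4,0xb7,0x00,0xa7}
#4 dst[0x06+7] := {0x00,0x45,0xdc,0xea,0xa4,0xb7,0x00}
#5 dst[0x02+5] := {0xea,0xa4,0xb7,0x00,0xa7}
query mem[0x12]=0xea, mem[0x06]=0xa7, mem[0x09]=0xea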